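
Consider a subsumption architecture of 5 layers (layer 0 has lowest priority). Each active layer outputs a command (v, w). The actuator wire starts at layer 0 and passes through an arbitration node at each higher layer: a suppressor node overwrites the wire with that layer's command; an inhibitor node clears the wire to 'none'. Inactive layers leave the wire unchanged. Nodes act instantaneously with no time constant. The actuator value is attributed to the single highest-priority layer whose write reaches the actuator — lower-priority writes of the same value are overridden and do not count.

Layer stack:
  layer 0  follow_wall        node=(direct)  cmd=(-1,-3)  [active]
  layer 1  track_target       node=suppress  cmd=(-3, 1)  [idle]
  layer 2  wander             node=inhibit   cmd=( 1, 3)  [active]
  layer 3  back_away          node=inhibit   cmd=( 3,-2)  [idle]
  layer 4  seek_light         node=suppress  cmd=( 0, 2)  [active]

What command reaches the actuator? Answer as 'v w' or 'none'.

[0] follow_wall on; wire := (-1, -3)
[1] track_target off; pass (-1, -3)
[2] wander on (inhibit); wire := none
[3] back_away off; pass none
[4] seek_light on (suppress); wire := (0, 2)
output (0, 2)

0 2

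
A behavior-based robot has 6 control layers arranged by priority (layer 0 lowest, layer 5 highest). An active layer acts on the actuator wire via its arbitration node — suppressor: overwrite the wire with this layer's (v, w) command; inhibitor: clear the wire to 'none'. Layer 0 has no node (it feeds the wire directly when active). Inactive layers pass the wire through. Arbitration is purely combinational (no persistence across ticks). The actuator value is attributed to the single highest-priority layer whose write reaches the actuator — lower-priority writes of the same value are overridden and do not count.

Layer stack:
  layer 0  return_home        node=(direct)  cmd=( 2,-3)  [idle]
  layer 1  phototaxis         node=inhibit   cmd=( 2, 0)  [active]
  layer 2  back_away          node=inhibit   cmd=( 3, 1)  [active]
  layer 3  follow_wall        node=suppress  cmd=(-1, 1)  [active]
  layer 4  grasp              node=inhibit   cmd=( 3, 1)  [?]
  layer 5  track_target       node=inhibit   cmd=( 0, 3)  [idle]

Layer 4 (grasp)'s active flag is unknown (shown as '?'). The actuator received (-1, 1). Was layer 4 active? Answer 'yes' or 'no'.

no

If layer 4 is active=yes:
  actuator would be none
If layer 4 is active=no:
  actuator would be (-1, 1)
Observed (-1, 1), so layer 4 was idle.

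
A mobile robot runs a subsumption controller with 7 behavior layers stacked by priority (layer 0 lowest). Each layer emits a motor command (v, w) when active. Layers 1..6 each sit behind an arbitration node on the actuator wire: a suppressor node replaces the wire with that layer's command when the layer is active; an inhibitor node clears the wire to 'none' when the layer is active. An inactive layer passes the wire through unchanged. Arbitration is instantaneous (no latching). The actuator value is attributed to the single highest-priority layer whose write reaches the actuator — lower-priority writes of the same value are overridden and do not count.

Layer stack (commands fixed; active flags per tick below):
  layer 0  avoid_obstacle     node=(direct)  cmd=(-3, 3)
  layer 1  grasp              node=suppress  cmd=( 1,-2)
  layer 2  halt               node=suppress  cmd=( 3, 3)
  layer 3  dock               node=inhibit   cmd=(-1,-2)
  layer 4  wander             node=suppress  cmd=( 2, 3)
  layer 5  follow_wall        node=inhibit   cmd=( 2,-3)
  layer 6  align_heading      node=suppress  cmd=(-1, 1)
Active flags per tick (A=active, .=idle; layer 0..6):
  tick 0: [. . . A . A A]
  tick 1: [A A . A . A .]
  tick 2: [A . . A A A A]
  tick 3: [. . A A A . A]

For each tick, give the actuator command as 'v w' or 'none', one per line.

tick 0:
  L0 avoid_obstacle: idle → wire = none
  L1 grasp: idle → wire stays none
  L2 halt: idle → wire stays none
  L3 dock: active, inhibitor → wire = none
  L4 wander: idle → wire stays none
  L5 follow_wall: active, inhibitor → wire = none
  L6 align_heading: active, suppressor → wire = (-1, 1)
  actuator = (-1, 1)
tick 1:
  L0 avoid_obstacle: active, feeds wire = (-3, 3)
  L1 grasp: active, suppressor → wire = (1, -2)
  L2 halt: idle → wire stays (1, -2)
  L3 dock: active, inhibitor → wire = none
  L4 wander: idle → wire stays none
  L5 follow_wall: active, inhibitor → wire = none
  L6 align_heading: idle → wire stays none
  actuator = none
tick 2:
  L0 avoid_obstacle: active, feeds wire = (-3, 3)
  L1 grasp: idle → wire stays (-3, 3)
  L2 halt: idle → wire stays (-3, 3)
  L3 dock: active, inhibitor → wire = none
  L4 wander: active, suppressor → wire = (2, 3)
  L5 follow_wall: active, inhibitor → wire = none
  L6 align_heading: active, suppressor → wire = (-1, 1)
  actuator = (-1, 1)
tick 3:
  L0 avoid_obstacle: idle → wire = none
  L1 grasp: idle → wire stays none
  L2 halt: active, suppressor → wire = (3, 3)
  L3 dock: active, inhibitor → wire = none
  L4 wander: active, suppressor → wire = (2, 3)
  L5 follow_wall: idle → wire stays (2, 3)
  L6 align_heading: active, suppressor → wire = (-1, 1)
  actuator = (-1, 1)

-1 1
none
-1 1
-1 1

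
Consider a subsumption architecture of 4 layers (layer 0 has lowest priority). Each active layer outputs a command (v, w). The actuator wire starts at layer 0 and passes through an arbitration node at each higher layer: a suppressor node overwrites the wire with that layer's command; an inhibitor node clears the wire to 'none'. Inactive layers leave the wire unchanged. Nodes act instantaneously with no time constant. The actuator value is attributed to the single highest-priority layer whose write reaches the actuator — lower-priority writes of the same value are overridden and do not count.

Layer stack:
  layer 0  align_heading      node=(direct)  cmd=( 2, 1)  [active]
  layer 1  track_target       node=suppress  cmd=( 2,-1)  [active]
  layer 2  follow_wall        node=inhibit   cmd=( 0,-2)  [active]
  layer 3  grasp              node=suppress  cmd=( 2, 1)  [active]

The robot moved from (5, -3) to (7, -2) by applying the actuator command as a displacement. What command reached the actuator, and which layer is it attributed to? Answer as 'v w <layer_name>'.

2 1 grasp

displacement = (7, -2) − (5, -3) = (2, 1)
layer 0 (align_heading) active — direct: (2, 1)
layer 1 (track_target) active — suppresses: (2, -1)
layer 2 (follow_wall) active — inhibits: none
layer 3 (grasp) active — suppresses: (2, 1)
→ actuator (2, 1) — from layer 3 (grasp)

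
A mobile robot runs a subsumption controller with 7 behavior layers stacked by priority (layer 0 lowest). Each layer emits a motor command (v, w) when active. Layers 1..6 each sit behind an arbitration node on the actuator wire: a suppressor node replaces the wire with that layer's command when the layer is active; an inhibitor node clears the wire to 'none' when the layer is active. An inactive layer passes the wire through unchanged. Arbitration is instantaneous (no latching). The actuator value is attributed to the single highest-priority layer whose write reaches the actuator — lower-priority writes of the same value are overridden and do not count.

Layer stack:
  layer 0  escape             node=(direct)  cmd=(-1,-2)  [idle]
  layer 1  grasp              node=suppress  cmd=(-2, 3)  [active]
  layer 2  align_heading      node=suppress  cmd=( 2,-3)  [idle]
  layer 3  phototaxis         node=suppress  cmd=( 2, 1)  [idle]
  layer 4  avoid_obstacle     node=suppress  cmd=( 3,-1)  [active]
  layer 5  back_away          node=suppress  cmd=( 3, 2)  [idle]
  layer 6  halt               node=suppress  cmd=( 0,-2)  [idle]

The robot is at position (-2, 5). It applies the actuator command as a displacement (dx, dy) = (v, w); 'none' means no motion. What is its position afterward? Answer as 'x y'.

layer 0 (escape) idle — none
layer 1 (grasp) active — suppresses: (-2, 3)
layer 2 (align_heading) idle — unchanged: (-2, 3)
layer 3 (phototaxis) idle — unchanged: (-2, 3)
layer 4 (avoid_obstacle) active — suppresses: (3, -1)
layer 5 (back_away) idle — unchanged: (3, -1)
layer 6 (halt) idle — unchanged: (3, -1)
→ actuator (3, -1)
position: (-2, 5) + (3, -1) = (1, 4)

1 4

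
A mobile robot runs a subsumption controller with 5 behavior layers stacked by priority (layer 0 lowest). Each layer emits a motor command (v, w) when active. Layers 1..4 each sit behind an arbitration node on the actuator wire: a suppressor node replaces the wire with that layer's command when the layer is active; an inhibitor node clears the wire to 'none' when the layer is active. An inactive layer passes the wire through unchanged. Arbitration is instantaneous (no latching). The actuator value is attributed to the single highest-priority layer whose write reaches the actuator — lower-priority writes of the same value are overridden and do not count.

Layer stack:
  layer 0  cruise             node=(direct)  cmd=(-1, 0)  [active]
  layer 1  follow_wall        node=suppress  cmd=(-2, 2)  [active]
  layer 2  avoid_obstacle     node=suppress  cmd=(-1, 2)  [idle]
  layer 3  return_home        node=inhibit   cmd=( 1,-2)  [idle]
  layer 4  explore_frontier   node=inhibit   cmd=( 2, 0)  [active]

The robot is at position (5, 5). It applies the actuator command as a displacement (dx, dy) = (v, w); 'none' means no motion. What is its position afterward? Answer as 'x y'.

5 5

L0 cruise: active, feeds wire = (-1, 0)
L1 follow_wall: active, suppressor → wire = (-2, 2)
L2 avoid_obstacle: idle → wire stays (-2, 2)
L3 return_home: idle → wire stays (-2, 2)
L4 explore_frontier: active, inhibitor → wire = none
actuator = none
position: (5, 5) + none = (5, 5)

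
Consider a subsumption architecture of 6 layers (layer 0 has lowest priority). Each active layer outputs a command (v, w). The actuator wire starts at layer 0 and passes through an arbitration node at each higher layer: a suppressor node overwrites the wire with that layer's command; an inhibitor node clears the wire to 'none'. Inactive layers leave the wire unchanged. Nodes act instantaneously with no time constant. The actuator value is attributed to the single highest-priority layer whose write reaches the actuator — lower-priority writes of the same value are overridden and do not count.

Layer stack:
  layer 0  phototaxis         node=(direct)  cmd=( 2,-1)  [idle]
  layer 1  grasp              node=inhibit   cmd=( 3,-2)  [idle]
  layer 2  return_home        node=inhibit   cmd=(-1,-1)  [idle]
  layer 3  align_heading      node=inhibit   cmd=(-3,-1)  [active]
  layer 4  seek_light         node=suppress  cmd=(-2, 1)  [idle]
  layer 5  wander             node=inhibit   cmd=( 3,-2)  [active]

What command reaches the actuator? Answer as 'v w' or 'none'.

none

[0] phototaxis off; wire := none
[1] grasp off; pass none
[2] return_home off; pass none
[3] align_heading on (inhibit); wire := none
[4] seek_light off; pass none
[5] wander on (inhibit); wire := none
output none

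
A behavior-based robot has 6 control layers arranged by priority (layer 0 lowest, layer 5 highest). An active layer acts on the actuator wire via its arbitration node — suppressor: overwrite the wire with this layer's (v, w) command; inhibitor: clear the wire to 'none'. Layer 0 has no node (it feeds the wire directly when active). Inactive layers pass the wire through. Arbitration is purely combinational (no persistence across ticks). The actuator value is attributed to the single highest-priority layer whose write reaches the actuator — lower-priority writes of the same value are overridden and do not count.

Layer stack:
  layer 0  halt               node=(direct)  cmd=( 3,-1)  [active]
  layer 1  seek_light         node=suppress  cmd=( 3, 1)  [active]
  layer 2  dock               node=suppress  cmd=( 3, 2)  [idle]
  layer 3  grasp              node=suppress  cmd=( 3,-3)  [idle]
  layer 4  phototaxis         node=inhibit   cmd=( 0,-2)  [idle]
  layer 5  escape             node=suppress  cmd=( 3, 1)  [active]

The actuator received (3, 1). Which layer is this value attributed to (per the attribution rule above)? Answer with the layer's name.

escape

layer 0 (halt) active — direct: (3, -1)
layer 1 (seek_light) active — suppresses: (3, 1)
layer 2 (dock) idle — unchanged: (3, 1)
layer 3 (grasp) idle — unchanged: (3, 1)
layer 4 (phototaxis) idle — unchanged: (3, 1)
layer 5 (escape) active — suppresses: (3, 1)
→ actuator (3, 1)
last writer: layer 5 = escape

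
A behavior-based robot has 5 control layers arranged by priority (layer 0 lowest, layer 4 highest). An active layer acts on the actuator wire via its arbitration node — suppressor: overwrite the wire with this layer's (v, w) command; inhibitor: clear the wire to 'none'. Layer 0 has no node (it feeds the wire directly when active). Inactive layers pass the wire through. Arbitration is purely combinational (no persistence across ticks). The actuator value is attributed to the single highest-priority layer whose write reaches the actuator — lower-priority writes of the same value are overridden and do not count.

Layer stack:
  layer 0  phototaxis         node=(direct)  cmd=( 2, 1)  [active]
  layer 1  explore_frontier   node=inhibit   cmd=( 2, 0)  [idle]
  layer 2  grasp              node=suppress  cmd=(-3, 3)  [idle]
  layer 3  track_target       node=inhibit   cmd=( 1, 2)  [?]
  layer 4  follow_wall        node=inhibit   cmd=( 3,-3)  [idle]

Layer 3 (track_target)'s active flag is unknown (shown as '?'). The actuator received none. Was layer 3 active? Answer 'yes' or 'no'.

yes

If layer 3 is active=yes:
  actuator would be none
If layer 3 is active=no:
  actuator would be (2, 1)
Observed none, so layer 3 was active.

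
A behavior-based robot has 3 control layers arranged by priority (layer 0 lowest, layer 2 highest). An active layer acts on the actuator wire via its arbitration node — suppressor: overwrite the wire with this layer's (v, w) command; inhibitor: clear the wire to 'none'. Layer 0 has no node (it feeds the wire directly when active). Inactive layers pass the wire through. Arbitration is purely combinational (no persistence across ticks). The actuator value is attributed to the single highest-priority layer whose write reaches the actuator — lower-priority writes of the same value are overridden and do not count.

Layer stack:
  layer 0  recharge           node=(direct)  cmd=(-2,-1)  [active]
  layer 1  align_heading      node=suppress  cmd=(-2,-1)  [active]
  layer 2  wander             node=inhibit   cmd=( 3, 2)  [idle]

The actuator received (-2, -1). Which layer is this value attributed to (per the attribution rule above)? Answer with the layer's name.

[0] recharge on; wire := (-2, -1)
[1] align_heading on (suppress); wire := (-2, -1)
[2] wander off; pass (-2, -1)
output (-2, -1)
last writer: layer 1 = align_heading

align_heading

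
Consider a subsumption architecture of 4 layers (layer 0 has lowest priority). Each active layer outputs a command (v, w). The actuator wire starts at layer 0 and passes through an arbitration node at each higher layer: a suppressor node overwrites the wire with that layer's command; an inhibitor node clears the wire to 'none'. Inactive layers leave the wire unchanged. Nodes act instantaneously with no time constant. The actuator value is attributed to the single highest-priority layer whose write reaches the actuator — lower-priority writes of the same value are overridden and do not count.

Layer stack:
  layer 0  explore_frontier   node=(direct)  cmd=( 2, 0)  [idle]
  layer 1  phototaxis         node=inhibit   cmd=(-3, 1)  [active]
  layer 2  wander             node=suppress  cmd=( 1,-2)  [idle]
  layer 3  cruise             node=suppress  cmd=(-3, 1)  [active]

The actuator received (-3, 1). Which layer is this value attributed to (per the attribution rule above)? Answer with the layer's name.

L0 explore_frontier: idle → wire = none
L1 phototaxis: active, inhibitor → wire = none
L2 wander: idle → wire stays none
L3 cruise: active, suppressor → wire = (-3, 1)
actuator = (-3, 1)
last writer: layer 3 = cruise

cruise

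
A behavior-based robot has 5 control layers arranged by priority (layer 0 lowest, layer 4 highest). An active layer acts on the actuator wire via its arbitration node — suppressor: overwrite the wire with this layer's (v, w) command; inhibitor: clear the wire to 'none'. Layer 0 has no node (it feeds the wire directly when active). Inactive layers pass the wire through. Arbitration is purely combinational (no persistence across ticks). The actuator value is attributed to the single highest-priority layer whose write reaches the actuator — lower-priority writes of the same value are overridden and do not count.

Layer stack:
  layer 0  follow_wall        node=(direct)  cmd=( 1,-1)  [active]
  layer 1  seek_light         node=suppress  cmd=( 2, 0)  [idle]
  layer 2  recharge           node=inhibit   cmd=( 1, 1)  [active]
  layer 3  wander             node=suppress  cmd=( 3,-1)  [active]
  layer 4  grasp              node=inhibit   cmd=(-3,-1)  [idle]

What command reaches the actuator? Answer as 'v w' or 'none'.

3 -1

layer 0 (follow_wall) active — direct: (1, -1)
layer 1 (seek_light) idle — unchanged: (1, -1)
layer 2 (recharge) active — inhibits: none
layer 3 (wander) active — suppresses: (3, -1)
layer 4 (grasp) idle — unchanged: (3, -1)
→ actuator (3, -1)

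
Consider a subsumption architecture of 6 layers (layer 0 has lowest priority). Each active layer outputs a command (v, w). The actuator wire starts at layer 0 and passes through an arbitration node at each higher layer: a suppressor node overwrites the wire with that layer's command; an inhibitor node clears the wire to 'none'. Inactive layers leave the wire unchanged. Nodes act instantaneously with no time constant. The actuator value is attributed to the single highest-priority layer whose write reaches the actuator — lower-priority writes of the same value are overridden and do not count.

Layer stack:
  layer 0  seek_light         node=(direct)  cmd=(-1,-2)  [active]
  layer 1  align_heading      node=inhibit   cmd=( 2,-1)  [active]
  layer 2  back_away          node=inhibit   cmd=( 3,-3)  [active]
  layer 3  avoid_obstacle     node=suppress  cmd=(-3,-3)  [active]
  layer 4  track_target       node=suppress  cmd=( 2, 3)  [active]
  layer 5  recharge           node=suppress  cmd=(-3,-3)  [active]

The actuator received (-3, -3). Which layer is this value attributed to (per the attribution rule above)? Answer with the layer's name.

recharge

[0] seek_light on; wire := (-1, -2)
[1] align_heading on (inhibit); wire := none
[2] back_away on (inhibit); wire := none
[3] avoid_obstacle on (suppress); wire := (-3, -3)
[4] track_target on (suppress); wire := (2, 3)
[5] recharge on (suppress); wire := (-3, -3)
output (-3, -3)
last writer: layer 5 = recharge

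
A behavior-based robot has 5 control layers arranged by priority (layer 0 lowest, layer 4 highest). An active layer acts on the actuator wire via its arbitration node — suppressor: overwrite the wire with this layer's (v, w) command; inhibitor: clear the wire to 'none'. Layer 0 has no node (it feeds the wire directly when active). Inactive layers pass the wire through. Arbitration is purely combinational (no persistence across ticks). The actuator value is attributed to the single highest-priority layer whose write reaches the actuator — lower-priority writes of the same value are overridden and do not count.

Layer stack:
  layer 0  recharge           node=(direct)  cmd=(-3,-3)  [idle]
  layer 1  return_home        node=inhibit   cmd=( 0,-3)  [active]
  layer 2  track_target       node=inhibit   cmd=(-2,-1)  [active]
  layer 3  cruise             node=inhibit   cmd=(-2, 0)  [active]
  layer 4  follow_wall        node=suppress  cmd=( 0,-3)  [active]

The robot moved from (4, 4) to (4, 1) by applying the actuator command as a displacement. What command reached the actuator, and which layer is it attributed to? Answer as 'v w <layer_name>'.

0 -3 follow_wall

displacement = (4, 1) − (4, 4) = (0, -3)
[0] recharge off; wire := none
[1] return_home on (inhibit); wire := none
[2] track_target on (inhibit); wire := none
[3] cruise on (inhibit); wire := none
[4] follow_wall on (suppress); wire := (0, -3)
output (0, -3) — from layer 4 (follow_wall)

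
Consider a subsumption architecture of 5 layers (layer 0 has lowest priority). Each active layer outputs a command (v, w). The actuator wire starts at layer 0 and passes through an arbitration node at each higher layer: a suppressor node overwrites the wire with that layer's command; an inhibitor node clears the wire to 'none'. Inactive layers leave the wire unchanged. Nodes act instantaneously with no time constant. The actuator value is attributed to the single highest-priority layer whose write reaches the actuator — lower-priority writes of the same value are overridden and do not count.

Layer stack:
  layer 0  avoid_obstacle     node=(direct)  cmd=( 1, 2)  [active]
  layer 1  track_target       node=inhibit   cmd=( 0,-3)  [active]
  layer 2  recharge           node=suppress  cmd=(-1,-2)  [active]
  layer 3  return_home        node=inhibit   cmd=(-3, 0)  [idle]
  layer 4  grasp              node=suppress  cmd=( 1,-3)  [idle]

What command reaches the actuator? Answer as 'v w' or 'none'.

[0] avoid_obstacle on; wire := (1, 2)
[1] track_target on (inhibit); wire := none
[2] recharge on (suppress); wire := (-1, -2)
[3] return_home off; pass (-1, -2)
[4] grasp off; pass (-1, -2)
output (-1, -2)

-1 -2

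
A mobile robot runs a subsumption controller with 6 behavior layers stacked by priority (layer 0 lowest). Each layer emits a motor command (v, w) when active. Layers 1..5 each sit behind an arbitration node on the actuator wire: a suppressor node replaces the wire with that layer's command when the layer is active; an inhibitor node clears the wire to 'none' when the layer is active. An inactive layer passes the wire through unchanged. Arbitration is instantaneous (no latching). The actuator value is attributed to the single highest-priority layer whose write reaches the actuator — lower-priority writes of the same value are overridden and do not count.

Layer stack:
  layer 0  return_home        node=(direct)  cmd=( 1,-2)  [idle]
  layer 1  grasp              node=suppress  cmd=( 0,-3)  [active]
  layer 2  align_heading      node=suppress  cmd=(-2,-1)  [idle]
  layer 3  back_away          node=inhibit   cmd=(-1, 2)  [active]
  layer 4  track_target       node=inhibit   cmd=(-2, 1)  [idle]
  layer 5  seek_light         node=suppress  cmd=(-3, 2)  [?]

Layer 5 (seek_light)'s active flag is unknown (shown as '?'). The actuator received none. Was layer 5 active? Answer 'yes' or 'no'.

no

If layer 5 is active=yes:
  actuator would be (-3, 2)
If layer 5 is active=no:
  actuator would be none
Observed none, so layer 5 was idle.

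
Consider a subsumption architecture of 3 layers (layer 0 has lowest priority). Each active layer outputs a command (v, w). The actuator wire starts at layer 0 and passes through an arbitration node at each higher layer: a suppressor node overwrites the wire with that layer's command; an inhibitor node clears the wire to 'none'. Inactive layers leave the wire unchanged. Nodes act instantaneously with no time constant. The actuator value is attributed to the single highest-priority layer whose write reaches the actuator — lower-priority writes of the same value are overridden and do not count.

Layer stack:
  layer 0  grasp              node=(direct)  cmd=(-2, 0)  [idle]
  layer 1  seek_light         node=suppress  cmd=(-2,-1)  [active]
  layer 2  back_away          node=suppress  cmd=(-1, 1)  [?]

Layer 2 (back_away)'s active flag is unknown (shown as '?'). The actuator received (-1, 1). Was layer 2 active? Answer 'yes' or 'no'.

If layer 2 is active=yes:
  actuator would be (-1, 1)
If layer 2 is active=no:
  actuator would be (-2, -1)
Observed (-1, 1), so layer 2 was active.

yes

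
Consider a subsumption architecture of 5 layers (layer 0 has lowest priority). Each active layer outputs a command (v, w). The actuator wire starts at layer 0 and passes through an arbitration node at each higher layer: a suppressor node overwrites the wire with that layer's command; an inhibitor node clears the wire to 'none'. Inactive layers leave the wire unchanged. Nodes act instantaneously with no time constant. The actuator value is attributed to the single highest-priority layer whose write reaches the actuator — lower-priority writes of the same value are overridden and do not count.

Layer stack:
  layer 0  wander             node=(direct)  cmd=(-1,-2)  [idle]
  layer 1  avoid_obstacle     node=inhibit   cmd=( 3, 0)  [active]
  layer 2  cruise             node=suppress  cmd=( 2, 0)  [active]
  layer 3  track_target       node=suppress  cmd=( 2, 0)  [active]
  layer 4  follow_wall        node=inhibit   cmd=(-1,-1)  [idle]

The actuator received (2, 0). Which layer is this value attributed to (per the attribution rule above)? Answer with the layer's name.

track_target

L0 wander: idle → wire = none
L1 avoid_obstacle: active, inhibitor → wire = none
L2 cruise: active, suppressor → wire = (2, 0)
L3 track_target: active, suppressor → wire = (2, 0)
L4 follow_wall: idle → wire stays (2, 0)
actuator = (2, 0)
last writer: layer 3 = track_target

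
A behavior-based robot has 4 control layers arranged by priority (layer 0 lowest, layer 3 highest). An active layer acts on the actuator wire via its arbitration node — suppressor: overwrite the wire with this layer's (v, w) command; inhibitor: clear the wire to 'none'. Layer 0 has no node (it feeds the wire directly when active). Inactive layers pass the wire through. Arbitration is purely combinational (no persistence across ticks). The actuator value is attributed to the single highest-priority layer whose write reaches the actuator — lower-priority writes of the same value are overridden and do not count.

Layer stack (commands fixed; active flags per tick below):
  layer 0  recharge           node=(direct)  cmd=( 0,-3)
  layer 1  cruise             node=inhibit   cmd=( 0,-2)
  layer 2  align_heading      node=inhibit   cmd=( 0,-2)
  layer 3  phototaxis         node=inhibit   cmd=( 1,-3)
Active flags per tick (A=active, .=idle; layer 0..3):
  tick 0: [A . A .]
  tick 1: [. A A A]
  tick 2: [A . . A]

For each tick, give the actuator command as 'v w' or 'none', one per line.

none
none
none

tick 0:
  layer 0 (recharge) active — direct: (0, -3)
  layer 1 (cruise) idle — unchanged: (0, -3)
  layer 2 (align_heading) active — inhibits: none
  layer 3 (phototaxis) idle — unchanged: none
  → actuator none
tick 1:
  layer 0 (recharge) idle — none
  layer 1 (cruise) active — inhibits: none
  layer 2 (align_heading) active — inhibits: none
  layer 3 (phototaxis) active — inhibits: none
  → actuator none
tick 2:
  layer 0 (recharge) active — direct: (0, -3)
  layer 1 (cruise) idle — unchanged: (0, -3)
  layer 2 (align_heading) idle — unchanged: (0, -3)
  layer 3 (phototaxis) active — inhibits: none
  → actuator none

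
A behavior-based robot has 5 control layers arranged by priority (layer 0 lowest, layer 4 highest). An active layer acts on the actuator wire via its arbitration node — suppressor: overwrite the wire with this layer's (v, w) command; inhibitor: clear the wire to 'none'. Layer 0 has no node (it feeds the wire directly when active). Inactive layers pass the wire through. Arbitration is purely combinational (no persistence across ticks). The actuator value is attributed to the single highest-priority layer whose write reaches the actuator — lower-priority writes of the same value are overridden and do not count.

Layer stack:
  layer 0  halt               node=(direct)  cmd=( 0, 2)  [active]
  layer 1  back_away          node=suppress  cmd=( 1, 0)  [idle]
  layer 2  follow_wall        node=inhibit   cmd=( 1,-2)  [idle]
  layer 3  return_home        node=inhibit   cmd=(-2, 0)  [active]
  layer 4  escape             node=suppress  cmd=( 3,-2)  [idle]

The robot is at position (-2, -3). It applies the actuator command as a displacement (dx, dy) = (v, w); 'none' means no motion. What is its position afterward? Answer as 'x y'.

[0] halt on; wire := (0, 2)
[1] back_away off; pass (0, 2)
[2] follow_wall off; pass (0, 2)
[3] return_home on (inhibit); wire := none
[4] escape off; pass none
output none
position: (-2, -3) + none = (-2, -3)

-2 -3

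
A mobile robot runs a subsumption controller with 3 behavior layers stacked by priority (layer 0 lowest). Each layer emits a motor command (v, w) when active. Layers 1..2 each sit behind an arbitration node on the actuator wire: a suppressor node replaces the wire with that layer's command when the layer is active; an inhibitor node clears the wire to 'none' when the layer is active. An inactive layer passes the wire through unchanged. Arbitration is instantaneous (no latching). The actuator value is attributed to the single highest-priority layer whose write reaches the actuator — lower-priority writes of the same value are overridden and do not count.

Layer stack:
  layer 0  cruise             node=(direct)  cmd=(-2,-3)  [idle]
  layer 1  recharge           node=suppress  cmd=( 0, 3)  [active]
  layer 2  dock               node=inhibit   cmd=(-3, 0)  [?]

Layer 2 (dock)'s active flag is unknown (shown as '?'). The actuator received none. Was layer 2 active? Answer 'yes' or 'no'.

yes

If layer 2 is active=yes:
  actuator would be none
If layer 2 is active=no:
  actuator would be (0, 3)
Observed none, so layer 2 was active.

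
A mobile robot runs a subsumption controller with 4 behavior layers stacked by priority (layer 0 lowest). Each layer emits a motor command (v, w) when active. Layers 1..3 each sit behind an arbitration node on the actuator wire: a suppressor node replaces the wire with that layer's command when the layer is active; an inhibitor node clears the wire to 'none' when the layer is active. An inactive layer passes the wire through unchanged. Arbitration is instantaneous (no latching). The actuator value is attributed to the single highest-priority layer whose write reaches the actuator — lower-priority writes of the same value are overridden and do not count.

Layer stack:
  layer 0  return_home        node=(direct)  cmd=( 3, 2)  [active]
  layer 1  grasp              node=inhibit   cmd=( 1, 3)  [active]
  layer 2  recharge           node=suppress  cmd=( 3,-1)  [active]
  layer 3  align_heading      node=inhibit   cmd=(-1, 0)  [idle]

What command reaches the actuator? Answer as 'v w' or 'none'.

layer 0 (return_home) active — direct: (3, 2)
layer 1 (grasp) active — inhibits: none
layer 2 (recharge) active — suppresses: (3, -1)
layer 3 (align_heading) idle — unchanged: (3, -1)
→ actuator (3, -1)

3 -1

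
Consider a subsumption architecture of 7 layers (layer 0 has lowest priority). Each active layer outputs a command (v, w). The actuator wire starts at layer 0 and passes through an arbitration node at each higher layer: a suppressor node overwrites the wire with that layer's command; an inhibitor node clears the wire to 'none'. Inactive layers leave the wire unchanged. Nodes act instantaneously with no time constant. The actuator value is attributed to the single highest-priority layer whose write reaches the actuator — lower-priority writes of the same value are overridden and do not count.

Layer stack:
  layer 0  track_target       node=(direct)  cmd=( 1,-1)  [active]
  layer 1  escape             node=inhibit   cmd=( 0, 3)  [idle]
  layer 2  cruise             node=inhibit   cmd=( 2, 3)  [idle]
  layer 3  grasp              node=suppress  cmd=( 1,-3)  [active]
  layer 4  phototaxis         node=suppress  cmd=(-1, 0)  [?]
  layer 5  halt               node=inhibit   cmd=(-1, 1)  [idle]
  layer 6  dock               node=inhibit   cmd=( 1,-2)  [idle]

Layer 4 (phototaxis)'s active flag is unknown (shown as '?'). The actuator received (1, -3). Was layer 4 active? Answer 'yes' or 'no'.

no

If layer 4 is active=yes:
  actuator would be (-1, 0)
If layer 4 is active=no:
  actuator would be (1, -3)
Observed (1, -3), so layer 4 was idle.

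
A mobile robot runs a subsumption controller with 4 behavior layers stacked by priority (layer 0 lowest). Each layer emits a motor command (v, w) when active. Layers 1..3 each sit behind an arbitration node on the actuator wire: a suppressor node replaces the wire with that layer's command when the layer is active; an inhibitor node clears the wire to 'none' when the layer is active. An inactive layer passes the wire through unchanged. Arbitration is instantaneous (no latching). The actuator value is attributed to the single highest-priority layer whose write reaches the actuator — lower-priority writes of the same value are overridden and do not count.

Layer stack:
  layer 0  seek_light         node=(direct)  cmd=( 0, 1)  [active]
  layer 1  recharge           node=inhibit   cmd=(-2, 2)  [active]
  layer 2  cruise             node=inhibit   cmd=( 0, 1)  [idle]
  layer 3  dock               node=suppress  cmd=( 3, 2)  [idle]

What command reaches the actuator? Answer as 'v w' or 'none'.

none

layer 0 (seek_light) active — direct: (0, 1)
layer 1 (recharge) active — inhibits: none
layer 2 (cruise) idle — unchanged: none
layer 3 (dock) idle — unchanged: none
→ actuator none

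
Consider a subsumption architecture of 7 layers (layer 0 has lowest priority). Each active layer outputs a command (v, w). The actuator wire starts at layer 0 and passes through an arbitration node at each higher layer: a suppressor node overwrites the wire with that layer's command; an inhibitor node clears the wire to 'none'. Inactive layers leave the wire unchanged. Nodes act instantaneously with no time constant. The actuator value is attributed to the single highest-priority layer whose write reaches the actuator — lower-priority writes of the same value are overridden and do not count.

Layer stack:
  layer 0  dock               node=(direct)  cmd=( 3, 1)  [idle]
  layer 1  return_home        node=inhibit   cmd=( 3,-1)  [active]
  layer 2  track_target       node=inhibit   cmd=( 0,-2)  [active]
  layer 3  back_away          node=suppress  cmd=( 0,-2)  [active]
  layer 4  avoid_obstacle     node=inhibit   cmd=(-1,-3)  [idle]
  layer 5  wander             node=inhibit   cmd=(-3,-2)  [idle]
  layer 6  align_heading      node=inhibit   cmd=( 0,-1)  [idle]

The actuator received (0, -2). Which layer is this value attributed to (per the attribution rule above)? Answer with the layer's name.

back_away

[0] dock off; wire := none
[1] return_home on (inhibit); wire := none
[2] track_target on (inhibit); wire := none
[3] back_away on (suppress); wire := (0, -2)
[4] avoid_obstacle off; pass (0, -2)
[5] wander off; pass (0, -2)
[6] align_heading off; pass (0, -2)
output (0, -2)
last writer: layer 3 = back_away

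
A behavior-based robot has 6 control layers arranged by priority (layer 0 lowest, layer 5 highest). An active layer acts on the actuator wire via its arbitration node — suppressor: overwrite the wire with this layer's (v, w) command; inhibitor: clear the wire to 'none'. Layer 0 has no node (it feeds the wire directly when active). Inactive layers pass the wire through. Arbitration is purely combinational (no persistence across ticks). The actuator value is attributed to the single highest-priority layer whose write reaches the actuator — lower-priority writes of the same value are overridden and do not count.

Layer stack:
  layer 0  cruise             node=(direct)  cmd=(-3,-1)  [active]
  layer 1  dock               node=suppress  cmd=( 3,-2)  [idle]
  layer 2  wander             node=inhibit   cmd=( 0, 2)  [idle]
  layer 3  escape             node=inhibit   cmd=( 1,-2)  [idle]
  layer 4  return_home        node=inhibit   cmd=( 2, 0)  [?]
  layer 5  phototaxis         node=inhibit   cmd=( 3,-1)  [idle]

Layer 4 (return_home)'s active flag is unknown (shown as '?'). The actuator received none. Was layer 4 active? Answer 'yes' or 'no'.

If layer 4 is active=yes:
  actuator would be none
If layer 4 is active=no:
  actuator would be (-3, -1)
Observed none, so layer 4 was active.

yes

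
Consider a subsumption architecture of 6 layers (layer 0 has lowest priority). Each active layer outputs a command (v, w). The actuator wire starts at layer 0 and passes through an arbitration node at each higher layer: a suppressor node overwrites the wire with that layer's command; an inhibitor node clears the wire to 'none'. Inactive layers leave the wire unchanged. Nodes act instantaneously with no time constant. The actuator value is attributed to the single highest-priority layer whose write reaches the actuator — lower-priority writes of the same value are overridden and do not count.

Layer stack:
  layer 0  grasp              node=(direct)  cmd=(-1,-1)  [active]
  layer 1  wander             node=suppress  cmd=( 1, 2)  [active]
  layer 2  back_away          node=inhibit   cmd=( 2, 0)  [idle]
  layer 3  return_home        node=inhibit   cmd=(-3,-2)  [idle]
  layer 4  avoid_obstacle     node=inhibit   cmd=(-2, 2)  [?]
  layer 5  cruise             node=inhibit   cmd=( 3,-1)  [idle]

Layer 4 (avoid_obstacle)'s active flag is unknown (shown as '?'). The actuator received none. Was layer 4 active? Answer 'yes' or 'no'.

yes

If layer 4 is active=yes:
  actuator would be none
If layer 4 is active=no:
  actuator would be (1, 2)
Observed none, so layer 4 was active.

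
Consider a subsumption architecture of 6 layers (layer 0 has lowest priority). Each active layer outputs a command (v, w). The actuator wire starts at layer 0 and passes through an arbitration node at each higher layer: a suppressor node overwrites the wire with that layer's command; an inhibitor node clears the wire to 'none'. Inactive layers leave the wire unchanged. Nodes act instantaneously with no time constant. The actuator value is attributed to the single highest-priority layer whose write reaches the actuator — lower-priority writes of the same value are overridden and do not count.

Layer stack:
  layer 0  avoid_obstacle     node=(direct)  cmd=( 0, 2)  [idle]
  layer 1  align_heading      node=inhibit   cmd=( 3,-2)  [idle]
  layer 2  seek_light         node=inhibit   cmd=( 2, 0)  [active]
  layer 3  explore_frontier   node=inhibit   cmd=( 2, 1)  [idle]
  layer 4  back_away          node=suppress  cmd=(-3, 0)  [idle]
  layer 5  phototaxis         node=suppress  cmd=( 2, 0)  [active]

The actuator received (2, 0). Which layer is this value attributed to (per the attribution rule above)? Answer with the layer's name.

phototaxis

L0 avoid_obstacle: idle → wire = none
L1 align_heading: idle → wire stays none
L2 seek_light: active, inhibitor → wire = none
L3 explore_frontier: idle → wire stays none
L4 back_away: idle → wire stays none
L5 phototaxis: active, suppressor → wire = (2, 0)
actuator = (2, 0)
last writer: layer 5 = phototaxis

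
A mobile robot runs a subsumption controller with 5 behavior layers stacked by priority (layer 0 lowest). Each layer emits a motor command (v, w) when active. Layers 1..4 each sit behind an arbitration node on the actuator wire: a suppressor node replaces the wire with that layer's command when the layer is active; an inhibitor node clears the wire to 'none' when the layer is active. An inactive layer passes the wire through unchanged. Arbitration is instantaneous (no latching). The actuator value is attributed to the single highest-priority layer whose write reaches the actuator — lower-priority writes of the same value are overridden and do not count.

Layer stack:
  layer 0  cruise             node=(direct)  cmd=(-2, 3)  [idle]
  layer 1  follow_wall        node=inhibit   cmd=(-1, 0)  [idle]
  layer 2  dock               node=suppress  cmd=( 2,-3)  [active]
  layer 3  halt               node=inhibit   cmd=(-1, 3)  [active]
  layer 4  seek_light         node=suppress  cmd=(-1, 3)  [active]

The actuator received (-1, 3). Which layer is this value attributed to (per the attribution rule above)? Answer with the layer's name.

seek_light

L0 cruise: idle → wire = none
L1 follow_wall: idle → wire stays none
L2 dock: active, suppressor → wire = (2, -3)
L3 halt: active, inhibitor → wire = none
L4 seek_light: active, suppressor → wire = (-1, 3)
actuator = (-1, 3)
last writer: layer 4 = seek_light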